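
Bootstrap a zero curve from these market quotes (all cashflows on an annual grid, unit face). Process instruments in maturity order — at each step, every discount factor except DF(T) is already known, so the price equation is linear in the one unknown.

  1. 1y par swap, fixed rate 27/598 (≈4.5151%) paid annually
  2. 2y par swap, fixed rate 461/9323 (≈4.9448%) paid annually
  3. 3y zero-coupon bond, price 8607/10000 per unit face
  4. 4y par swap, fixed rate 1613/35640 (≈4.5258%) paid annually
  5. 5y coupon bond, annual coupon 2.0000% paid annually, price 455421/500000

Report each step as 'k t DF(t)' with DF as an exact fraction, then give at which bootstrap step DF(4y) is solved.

step 1 [1y] swap r/1=27/598: DF=(1 − 27/598·(0))/(1+27/598) = 598/625 ≈ 0.956800
step 2 [2y] swap r/1=461/9323: DF=(1 − 461/9323·(0.956800))/(1+461/9323) = 4539/5000 ≈ 0.907800
step 3 [3y] zero: DF = P = 8607/10000 ≈ 0.860700
step 4 [4y] swap r/1=1613/35640: DF=(1 − 1613/35640·(0.956800+0.907800+0.860700))/(1+1613/35640) = 8387/10000 ≈ 0.838700
step 5 [5y] bond c/1=1/50: DF=(455421/500000 − 1/50·(0.956800+0.907800+0.860700+0.838700))/(1+1/50) = 8231/10000 ≈ 0.823100

1 1 598/625
2 2 4539/5000
3 3 8607/10000
4 4 8387/10000
5 5 8231/10000
DF(4y) is solved at step 4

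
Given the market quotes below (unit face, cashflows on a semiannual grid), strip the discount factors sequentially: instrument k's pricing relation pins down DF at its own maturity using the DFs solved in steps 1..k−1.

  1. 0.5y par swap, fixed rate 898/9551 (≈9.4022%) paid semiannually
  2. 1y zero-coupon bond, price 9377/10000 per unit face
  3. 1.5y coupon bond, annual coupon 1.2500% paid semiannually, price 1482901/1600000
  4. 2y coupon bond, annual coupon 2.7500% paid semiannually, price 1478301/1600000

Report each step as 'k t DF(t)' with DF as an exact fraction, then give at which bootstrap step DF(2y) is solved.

step 1 [0.5y] swap r/2=449/9551: DF=(1 − 449/9551·(0))/(1+449/9551) = 9551/10000 ≈ 0.955100
step 2 [1y] zero: DF = P = 9377/10000 ≈ 0.937700
step 3 [1.5y] bond c/2=1/160: DF=(1482901/1600000 − 1/160·(0.955100+0.937700))/(1+1/160) = 9093/10000 ≈ 0.909300
step 4 [2y] bond c/2=11/800: DF=(1478301/1600000 − 11/800·(0.955100+0.937700+0.909300))/(1+11/800) = 4367/5000 ≈ 0.873400

1 1/2 9551/10000
2 1 9377/10000
3 3/2 9093/10000
4 2 4367/5000
DF(2y) is solved at step 4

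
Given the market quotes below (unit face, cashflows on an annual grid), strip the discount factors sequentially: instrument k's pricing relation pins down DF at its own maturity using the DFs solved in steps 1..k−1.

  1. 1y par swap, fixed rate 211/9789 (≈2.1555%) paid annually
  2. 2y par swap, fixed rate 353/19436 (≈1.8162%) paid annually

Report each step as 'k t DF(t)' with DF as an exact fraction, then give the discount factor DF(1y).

1 1 9789/10000
2 2 9647/10000
DF(1y) = 9789/10000 ≈ 0.978900

step 1 [1y] swap r/1=211/9789: DF=(1 − 211/9789·(0))/(1+211/9789) = 9789/10000 ≈ 0.978900
step 2 [2y] swap r/1=353/19436: DF=(1 − 353/19436·(0.978900))/(1+353/19436) = 9647/10000 ≈ 0.964700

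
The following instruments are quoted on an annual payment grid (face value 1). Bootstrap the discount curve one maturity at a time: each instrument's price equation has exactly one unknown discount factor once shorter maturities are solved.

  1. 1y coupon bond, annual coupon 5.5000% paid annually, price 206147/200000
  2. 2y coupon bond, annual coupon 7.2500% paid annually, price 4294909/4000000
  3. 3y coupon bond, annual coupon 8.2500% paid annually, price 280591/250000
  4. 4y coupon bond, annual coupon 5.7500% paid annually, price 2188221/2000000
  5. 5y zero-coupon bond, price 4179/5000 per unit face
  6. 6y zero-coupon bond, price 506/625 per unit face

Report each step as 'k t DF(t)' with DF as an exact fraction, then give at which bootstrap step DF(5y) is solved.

1 1 977/1000
2 2 9351/10000
3 3 8911/10000
4 4 4411/5000
5 5 4179/5000
6 6 506/625
DF(5y) is solved at step 5

step 1 [1y] bond c/1=11/200: DF=(206147/200000 − 11/200·(0))/(1+11/200) = 977/1000 ≈ 0.977000
step 2 [2y] bond c/1=29/400: DF=(4294909/4000000 − 29/400·(0.977000))/(1+29/400) = 9351/10000 ≈ 0.935100
step 3 [3y] bond c/1=33/400: DF=(280591/250000 − 33/400·(0.977000+0.935100))/(1+33/400) = 8911/10000 ≈ 0.891100
step 4 [4y] bond c/1=23/400: DF=(2188221/2000000 − 23/400·(0.977000+0.935100+0.891100))/(1+23/400) = 4411/5000 ≈ 0.882200
step 5 [5y] zero: DF = P = 4179/5000 ≈ 0.835800
step 6 [6y] zero: DF = P = 506/625 ≈ 0.809600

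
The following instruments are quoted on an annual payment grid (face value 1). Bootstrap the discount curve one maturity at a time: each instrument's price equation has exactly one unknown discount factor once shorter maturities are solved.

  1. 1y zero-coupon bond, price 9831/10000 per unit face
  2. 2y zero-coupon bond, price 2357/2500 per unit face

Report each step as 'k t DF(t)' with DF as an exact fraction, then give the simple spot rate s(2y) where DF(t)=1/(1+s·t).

1 1 9831/10000
2 2 2357/2500
s(2y) = (1/(2357/2500) − 1)/(2) = 143/4714 ≈ 3.0335%

step 1 [1y] zero: DF = P = 9831/10000 ≈ 0.983100
step 2 [2y] zero: DF = P = 2357/2500 ≈ 0.942800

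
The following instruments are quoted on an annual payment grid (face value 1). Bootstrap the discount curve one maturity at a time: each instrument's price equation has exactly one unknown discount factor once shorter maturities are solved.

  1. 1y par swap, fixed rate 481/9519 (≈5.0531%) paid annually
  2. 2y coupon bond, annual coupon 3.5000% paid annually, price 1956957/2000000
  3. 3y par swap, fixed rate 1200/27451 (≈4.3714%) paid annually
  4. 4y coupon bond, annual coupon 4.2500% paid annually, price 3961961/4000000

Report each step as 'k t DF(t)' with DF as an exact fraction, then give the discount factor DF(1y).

1 1 9519/10000
2 2 2283/2500
3 3 22/25
4 4 4191/5000
DF(1y) = 9519/10000 ≈ 0.951900

step 1 [1y] swap r/1=481/9519: DF=(1 − 481/9519·(0))/(1+481/9519) = 9519/10000 ≈ 0.951900
step 2 [2y] bond c/1=7/200: DF=(1956957/2000000 − 7/200·(0.951900))/(1+7/200) = 2283/2500 ≈ 0.913200
step 3 [3y] swap r/1=1200/27451: DF=(1 − 1200/27451·(0.951900+0.913200))/(1+1200/27451) = 22/25 ≈ 0.880000
step 4 [4y] bond c/1=17/400: DF=(3961961/4000000 − 17/400·(0.951900+0.913200+0.880000))/(1+17/400) = 4191/5000 ≈ 0.838200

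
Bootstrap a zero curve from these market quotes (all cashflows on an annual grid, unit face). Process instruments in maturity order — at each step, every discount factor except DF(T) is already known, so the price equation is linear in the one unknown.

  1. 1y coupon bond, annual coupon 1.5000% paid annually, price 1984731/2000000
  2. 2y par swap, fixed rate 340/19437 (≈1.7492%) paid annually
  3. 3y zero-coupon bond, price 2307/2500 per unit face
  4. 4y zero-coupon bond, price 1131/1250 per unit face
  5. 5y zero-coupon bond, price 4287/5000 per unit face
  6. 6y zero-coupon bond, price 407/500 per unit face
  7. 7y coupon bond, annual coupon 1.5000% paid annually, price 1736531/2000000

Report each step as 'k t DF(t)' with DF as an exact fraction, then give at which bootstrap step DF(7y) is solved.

1 1 9777/10000
2 2 483/500
3 3 2307/2500
4 4 1131/1250
5 5 4287/5000
6 6 407/500
7 7 31/40
DF(7y) is solved at step 7

step 1 [1y] bond c/1=3/200: DF=(1984731/2000000 − 3/200·(0))/(1+3/200) = 9777/10000 ≈ 0.977700
step 2 [2y] swap r/1=340/19437: DF=(1 − 340/19437·(0.977700))/(1+340/19437) = 483/500 ≈ 0.966000
step 3 [3y] zero: DF = P = 2307/2500 ≈ 0.922800
step 4 [4y] zero: DF = P = 1131/1250 ≈ 0.904800
step 5 [5y] zero: DF = P = 4287/5000 ≈ 0.857400
step 6 [6y] zero: DF = P = 407/500 ≈ 0.814000
step 7 [7y] bond c/1=3/200: DF=(1736531/2000000 − 3/200·(0.977700+0.966000+0.922800+0.904800+0.857400+0.814000))/(1+3/200) = 31/40 ≈ 0.775000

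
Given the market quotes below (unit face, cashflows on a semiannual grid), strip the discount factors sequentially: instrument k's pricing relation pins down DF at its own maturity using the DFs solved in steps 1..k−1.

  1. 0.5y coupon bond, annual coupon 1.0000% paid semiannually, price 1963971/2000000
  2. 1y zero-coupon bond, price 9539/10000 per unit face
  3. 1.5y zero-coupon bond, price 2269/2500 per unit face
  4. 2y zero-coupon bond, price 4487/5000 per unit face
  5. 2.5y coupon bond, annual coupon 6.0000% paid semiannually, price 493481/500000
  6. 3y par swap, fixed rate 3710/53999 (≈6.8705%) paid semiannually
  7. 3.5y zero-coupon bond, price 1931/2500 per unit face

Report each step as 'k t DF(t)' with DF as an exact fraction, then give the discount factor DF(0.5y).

1 1/2 9771/10000
2 1 9539/10000
3 3/2 2269/2500
4 2 4487/5000
5 5/2 4247/5000
6 3 1629/2000
7 7/2 1931/2500
DF(0.5y) = 9771/10000 ≈ 0.977100

step 1 [0.5y] bond c/2=1/200: DF=(1963971/2000000 − 1/200·(0))/(1+1/200) = 9771/10000 ≈ 0.977100
step 2 [1y] zero: DF = P = 9539/10000 ≈ 0.953900
step 3 [1.5y] zero: DF = P = 2269/2500 ≈ 0.907600
step 4 [2y] zero: DF = P = 4487/5000 ≈ 0.897400
step 5 [2.5y] bond c/2=3/100: DF=(493481/500000 − 3/100·(0.977100+0.953900+0.907600+0.897400))/(1+3/100) = 4247/5000 ≈ 0.849400
step 6 [3y] swap r/2=1855/53999: DF=(1 − 1855/53999·(0.977100+0.953900+0.907600+0.897400+0.849400))/(1+1855/53999) = 1629/2000 ≈ 0.814500
step 7 [3.5y] zero: DF = P = 1931/2500 ≈ 0.772400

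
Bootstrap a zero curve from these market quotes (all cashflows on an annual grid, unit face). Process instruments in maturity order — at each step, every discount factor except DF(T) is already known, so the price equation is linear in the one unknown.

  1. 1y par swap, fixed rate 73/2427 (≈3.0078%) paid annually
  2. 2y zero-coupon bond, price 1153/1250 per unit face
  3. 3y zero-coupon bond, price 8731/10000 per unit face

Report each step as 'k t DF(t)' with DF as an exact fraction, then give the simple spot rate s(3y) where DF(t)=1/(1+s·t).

step 1 [1y] swap r/1=73/2427: DF=(1 − 73/2427·(0))/(1+73/2427) = 2427/2500 ≈ 0.970800
step 2 [2y] zero: DF = P = 1153/1250 ≈ 0.922400
step 3 [3y] zero: DF = P = 8731/10000 ≈ 0.873100

1 1 2427/2500
2 2 1153/1250
3 3 8731/10000
s(3y) = (1/(8731/10000) − 1)/(3) = 423/8731 ≈ 4.8448%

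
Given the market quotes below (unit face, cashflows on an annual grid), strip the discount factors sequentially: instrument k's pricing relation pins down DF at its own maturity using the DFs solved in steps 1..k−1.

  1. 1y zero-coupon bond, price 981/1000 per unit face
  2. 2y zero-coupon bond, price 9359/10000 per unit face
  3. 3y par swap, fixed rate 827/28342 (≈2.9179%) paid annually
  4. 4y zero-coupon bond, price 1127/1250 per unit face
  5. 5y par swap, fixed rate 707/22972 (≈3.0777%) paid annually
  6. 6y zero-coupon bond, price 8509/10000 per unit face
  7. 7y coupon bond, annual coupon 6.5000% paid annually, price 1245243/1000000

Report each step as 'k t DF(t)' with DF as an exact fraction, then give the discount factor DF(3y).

step 1 [1y] zero: DF = P = 981/1000 ≈ 0.981000
step 2 [2y] zero: DF = P = 9359/10000 ≈ 0.935900
step 3 [3y] swap r/1=827/28342: DF=(1 − 827/28342·(0.981000+0.935900))/(1+827/28342) = 9173/10000 ≈ 0.917300
step 4 [4y] zero: DF = P = 1127/1250 ≈ 0.901600
step 5 [5y] swap r/1=707/22972: DF=(1 − 707/22972·(0.981000+0.935900+0.917300+0.901600))/(1+707/22972) = 4293/5000 ≈ 0.858600
step 6 [6y] zero: DF = P = 8509/10000 ≈ 0.850900
step 7 [7y] bond c/1=13/200: DF=(1245243/1000000 − 13/200·(0.981000+0.935900+0.917300+0.901600+0.858600+0.850900))/(1+13/200) = 8369/10000 ≈ 0.836900

1 1 981/1000
2 2 9359/10000
3 3 9173/10000
4 4 1127/1250
5 5 4293/5000
6 6 8509/10000
7 7 8369/10000
DF(3y) = 9173/10000 ≈ 0.917300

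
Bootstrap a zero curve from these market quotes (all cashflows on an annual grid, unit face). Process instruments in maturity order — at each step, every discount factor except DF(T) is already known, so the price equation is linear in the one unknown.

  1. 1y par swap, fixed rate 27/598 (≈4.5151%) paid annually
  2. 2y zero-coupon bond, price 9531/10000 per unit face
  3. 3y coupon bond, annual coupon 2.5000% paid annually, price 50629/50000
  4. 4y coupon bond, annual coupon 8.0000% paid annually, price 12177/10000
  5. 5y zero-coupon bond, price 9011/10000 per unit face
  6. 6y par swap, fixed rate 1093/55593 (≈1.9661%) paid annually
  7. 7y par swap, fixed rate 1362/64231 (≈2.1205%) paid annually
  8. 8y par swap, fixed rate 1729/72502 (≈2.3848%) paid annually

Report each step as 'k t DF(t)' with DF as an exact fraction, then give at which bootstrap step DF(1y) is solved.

1 1 598/625
2 2 9531/10000
3 3 9413/10000
4 4 9163/10000
5 5 9011/10000
6 6 8907/10000
7 7 4319/5000
8 8 8271/10000
DF(1y) is solved at step 1

step 1 [1y] swap r/1=27/598: DF=(1 − 27/598·(0))/(1+27/598) = 598/625 ≈ 0.956800
step 2 [2y] zero: DF = P = 9531/10000 ≈ 0.953100
step 3 [3y] bond c/1=1/40: DF=(50629/50000 − 1/40·(0.956800+0.953100))/(1+1/40) = 9413/10000 ≈ 0.941300
step 4 [4y] bond c/1=2/25: DF=(12177/10000 − 2/25·(0.956800+0.953100+0.941300))/(1+2/25) = 9163/10000 ≈ 0.916300
step 5 [5y] zero: DF = P = 9011/10000 ≈ 0.901100
step 6 [6y] swap r/1=1093/55593: DF=(1 − 1093/55593·(0.956800+0.953100+0.941300+0.916300+0.901100))/(1+1093/55593) = 8907/10000 ≈ 0.890700
step 7 [7y] swap r/1=1362/64231: DF=(1 − 1362/64231·(0.956800+0.953100+0.941300+0.916300+0.901100+0.890700))/(1+1362/64231) = 4319/5000 ≈ 0.863800
step 8 [8y] swap r/1=1729/72502: DF=(1 − 1729/72502·(0.956800+0.953100+0.941300+0.916300+0.901100+0.890700+0.863800))/(1+1729/72502) = 8271/10000 ≈ 0.827100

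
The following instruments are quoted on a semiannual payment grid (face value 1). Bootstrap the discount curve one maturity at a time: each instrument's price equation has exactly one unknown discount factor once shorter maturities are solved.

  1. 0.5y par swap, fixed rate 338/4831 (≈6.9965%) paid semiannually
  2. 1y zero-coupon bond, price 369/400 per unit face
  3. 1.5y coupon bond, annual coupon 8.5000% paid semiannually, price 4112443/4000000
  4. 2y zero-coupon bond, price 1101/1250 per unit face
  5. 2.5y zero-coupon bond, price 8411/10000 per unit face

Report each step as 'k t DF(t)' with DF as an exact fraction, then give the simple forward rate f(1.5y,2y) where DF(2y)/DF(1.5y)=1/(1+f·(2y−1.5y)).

1 1/2 4831/5000
2 1 369/400
3 3/2 2273/2500
4 2 1101/1250
5 5/2 8411/10000
f(1.5y,2y) = ((2273/2500)/(1101/1250) − 1)/(1/2) = 71/1101 ≈ 6.4487%

step 1 [0.5y] swap r/2=169/4831: DF=(1 − 169/4831·(0))/(1+169/4831) = 4831/5000 ≈ 0.966200
step 2 [1y] zero: DF = P = 369/400 ≈ 0.922500
step 3 [1.5y] bond c/2=17/400: DF=(4112443/4000000 − 17/400·(0.966200+0.922500))/(1+17/400) = 2273/2500 ≈ 0.909200
step 4 [2y] zero: DF = P = 1101/1250 ≈ 0.880800
step 5 [2.5y] zero: DF = P = 8411/10000 ≈ 0.841100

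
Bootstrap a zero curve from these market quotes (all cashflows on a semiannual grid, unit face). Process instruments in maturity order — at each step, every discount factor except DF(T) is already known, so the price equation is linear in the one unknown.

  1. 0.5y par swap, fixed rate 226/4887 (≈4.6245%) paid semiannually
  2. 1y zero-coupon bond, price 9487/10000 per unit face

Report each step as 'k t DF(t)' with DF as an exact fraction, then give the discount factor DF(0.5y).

step 1 [0.5y] swap r/2=113/4887: DF=(1 − 113/4887·(0))/(1+113/4887) = 4887/5000 ≈ 0.977400
step 2 [1y] zero: DF = P = 9487/10000 ≈ 0.948700

1 1/2 4887/5000
2 1 9487/10000
DF(0.5y) = 4887/5000 ≈ 0.977400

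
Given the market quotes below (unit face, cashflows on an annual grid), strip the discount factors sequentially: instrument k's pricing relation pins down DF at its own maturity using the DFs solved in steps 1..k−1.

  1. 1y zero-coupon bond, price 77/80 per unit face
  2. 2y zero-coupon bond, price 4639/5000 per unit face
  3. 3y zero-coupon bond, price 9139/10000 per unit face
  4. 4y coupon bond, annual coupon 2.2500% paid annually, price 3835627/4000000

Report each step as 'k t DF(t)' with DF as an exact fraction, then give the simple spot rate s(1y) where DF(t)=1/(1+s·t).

1 1 77/80
2 2 4639/5000
3 3 9139/10000
4 4 8761/10000
s(1y) = (1/(77/80) − 1)/(1) = 3/77 ≈ 3.8961%

step 1 [1y] zero: DF = P = 77/80 ≈ 0.962500
step 2 [2y] zero: DF = P = 4639/5000 ≈ 0.927800
step 3 [3y] zero: DF = P = 9139/10000 ≈ 0.913900
step 4 [4y] bond c/1=9/400: DF=(3835627/4000000 − 9/400·(0.962500+0.927800+0.913900))/(1+9/400) = 8761/10000 ≈ 0.876100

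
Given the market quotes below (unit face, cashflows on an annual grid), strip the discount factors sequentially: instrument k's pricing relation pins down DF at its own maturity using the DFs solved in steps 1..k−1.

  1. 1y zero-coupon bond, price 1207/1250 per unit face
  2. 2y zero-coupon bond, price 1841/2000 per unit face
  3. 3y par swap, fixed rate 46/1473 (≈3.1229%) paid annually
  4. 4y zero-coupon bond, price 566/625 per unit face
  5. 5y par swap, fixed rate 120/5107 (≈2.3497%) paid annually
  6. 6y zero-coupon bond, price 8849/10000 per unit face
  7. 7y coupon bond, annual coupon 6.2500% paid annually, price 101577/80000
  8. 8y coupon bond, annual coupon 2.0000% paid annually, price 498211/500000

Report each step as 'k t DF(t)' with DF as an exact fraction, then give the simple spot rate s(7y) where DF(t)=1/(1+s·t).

1 1 1207/1250
2 2 1841/2000
3 3 4563/5000
4 4 566/625
5 5 223/250
6 6 8849/10000
7 7 4363/5000
8 8 8523/10000
s(7y) = (1/(4363/5000) − 1)/(7) = 91/4363 ≈ 2.0857%

step 1 [1y] zero: DF = P = 1207/1250 ≈ 0.965600
step 2 [2y] zero: DF = P = 1841/2000 ≈ 0.920500
step 3 [3y] swap r/1=46/1473: DF=(1 − 46/1473·(0.965600+0.920500))/(1+46/1473) = 4563/5000 ≈ 0.912600
step 4 [4y] zero: DF = P = 566/625 ≈ 0.905600
step 5 [5y] swap r/1=120/5107: DF=(1 − 120/5107·(0.965600+0.920500+0.912600+0.905600))/(1+120/5107) = 223/250 ≈ 0.892000
step 6 [6y] zero: DF = P = 8849/10000 ≈ 0.884900
step 7 [7y] bond c/1=1/16: DF=(101577/80000 − 1/16·(0.965600+0.920500+0.912600+0.905600+0.892000+0.884900))/(1+1/16) = 4363/5000 ≈ 0.872600
step 8 [8y] bond c/1=1/50: DF=(498211/500000 − 1/50·(0.965600+0.920500+0.912600+0.905600+0.892000+0.884900+0.872600))/(1+1/50) = 8523/10000 ≈ 0.852300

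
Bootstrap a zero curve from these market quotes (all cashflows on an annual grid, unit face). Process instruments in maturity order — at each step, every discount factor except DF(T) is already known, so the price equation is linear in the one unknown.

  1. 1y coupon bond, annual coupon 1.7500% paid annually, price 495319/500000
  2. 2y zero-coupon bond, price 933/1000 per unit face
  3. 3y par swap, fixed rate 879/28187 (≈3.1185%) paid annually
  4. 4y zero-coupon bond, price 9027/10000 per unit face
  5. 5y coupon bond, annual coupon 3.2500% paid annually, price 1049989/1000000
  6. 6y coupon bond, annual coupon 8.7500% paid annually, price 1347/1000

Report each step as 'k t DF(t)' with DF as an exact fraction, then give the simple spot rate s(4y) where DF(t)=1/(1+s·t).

step 1 [1y] bond c/1=7/400: DF=(495319/500000 − 7/400·(0))/(1+7/400) = 1217/1250 ≈ 0.973600
step 2 [2y] zero: DF = P = 933/1000 ≈ 0.933000
step 3 [3y] swap r/1=879/28187: DF=(1 − 879/28187·(0.973600+0.933000))/(1+879/28187) = 9121/10000 ≈ 0.912100
step 4 [4y] zero: DF = P = 9027/10000 ≈ 0.902700
step 5 [5y] bond c/1=13/400: DF=(1049989/1000000 − 13/400·(0.973600+0.933000+0.912100+0.902700))/(1+13/400) = 4499/5000 ≈ 0.899800
step 6 [6y] bond c/1=7/80: DF=(1347/1000 − 7/80·(0.973600+0.933000+0.912100+0.902700+0.899800))/(1+7/80) = 2167/2500 ≈ 0.866800

1 1 1217/1250
2 2 933/1000
3 3 9121/10000
4 4 9027/10000
5 5 4499/5000
6 6 2167/2500
s(4y) = (1/(9027/10000) − 1)/(4) = 973/36108 ≈ 2.6947%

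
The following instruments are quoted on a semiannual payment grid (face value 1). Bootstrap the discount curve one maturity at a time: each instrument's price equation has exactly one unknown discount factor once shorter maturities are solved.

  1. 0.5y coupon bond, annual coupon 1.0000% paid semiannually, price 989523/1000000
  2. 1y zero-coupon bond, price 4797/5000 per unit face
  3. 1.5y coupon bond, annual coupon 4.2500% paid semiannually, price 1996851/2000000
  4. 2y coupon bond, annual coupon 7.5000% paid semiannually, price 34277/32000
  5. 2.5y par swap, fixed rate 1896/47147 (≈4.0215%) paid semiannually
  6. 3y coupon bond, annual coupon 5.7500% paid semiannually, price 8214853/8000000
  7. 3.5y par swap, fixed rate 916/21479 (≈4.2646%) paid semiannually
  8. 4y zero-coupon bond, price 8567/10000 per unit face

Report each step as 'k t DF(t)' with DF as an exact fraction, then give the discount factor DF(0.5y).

step 1 [0.5y] bond c/2=1/200: DF=(989523/1000000 − 1/200·(0))/(1+1/200) = 4923/5000 ≈ 0.984600
step 2 [1y] zero: DF = P = 4797/5000 ≈ 0.959400
step 3 [1.5y] bond c/2=17/800: DF=(1996851/2000000 − 17/800·(0.984600+0.959400))/(1+17/800) = 2343/2500 ≈ 0.937200
step 4 [2y] bond c/2=3/80: DF=(34277/32000 − 3/80·(0.984600+0.959400+0.937200))/(1+3/80) = 9283/10000 ≈ 0.928300
step 5 [2.5y] swap r/2=948/47147: DF=(1 − 948/47147·(0.984600+0.959400+0.937200+0.928300))/(1+948/47147) = 2263/2500 ≈ 0.905200
step 6 [3y] bond c/2=23/800: DF=(8214853/8000000 − 23/800·(0.984600+0.959400+0.937200+0.928300+0.905200))/(1+23/800) = 1083/1250 ≈ 0.866400
step 7 [3.5y] swap r/2=458/21479: DF=(1 − 458/21479·(0.984600+0.959400+0.937200+0.928300+0.905200+0.866400))/(1+458/21479) = 4313/5000 ≈ 0.862600
step 8 [4y] zero: DF = P = 8567/10000 ≈ 0.856700

1 1/2 4923/5000
2 1 4797/5000
3 3/2 2343/2500
4 2 9283/10000
5 5/2 2263/2500
6 3 1083/1250
7 7/2 4313/5000
8 4 8567/10000
DF(0.5y) = 4923/5000 ≈ 0.984600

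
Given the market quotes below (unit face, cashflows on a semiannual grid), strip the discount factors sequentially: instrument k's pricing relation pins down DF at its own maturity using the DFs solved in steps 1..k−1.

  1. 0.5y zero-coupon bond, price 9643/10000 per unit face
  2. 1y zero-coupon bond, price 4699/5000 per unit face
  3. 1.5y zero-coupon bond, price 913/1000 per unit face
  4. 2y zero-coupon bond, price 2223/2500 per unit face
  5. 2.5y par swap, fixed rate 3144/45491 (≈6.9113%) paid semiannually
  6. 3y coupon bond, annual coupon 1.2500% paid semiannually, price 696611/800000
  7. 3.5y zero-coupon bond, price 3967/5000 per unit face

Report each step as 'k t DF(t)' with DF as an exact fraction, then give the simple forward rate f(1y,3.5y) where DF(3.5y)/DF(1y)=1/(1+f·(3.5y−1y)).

step 1 [0.5y] zero: DF = P = 9643/10000 ≈ 0.964300
step 2 [1y] zero: DF = P = 4699/5000 ≈ 0.939800
step 3 [1.5y] zero: DF = P = 913/1000 ≈ 0.913000
step 4 [2y] zero: DF = P = 2223/2500 ≈ 0.889200
step 5 [2.5y] swap r/2=1572/45491: DF=(1 − 1572/45491·(0.964300+0.939800+0.913000+0.889200))/(1+1572/45491) = 2107/2500 ≈ 0.842800
step 6 [3y] bond c/2=1/160: DF=(696611/800000 − 1/160·(0.964300+0.939800+0.913000+0.889200+0.842800))/(1+1/160) = 8371/10000 ≈ 0.837100
step 7 [3.5y] zero: DF = P = 3967/5000 ≈ 0.793400

1 1/2 9643/10000
2 1 4699/5000
3 3/2 913/1000
4 2 2223/2500
5 5/2 2107/2500
6 3 8371/10000
7 7/2 3967/5000
f(1y,3.5y) = ((4699/5000)/(3967/5000) − 1)/(5/2) = 1464/19835 ≈ 7.3809%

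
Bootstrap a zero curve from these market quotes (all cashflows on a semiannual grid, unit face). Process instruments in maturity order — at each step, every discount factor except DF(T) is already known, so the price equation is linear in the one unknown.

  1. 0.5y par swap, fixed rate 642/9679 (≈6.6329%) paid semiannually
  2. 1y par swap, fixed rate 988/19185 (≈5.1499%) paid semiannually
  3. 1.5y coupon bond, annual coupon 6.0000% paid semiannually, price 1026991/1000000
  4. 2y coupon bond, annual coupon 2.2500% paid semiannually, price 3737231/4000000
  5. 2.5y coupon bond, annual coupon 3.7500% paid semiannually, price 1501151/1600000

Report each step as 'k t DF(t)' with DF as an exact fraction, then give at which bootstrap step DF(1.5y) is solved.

step 1 [0.5y] swap r/2=321/9679: DF=(1 − 321/9679·(0))/(1+321/9679) = 9679/10000 ≈ 0.967900
step 2 [1y] swap r/2=494/19185: DF=(1 − 494/19185·(0.967900))/(1+494/19185) = 4753/5000 ≈ 0.950600
step 3 [1.5y] bond c/2=3/100: DF=(1026991/1000000 − 3/100·(0.967900+0.950600))/(1+3/100) = 2353/2500 ≈ 0.941200
step 4 [2y] bond c/2=9/800: DF=(3737231/4000000 − 9/800·(0.967900+0.950600+0.941200))/(1+9/800) = 8921/10000 ≈ 0.892100
step 5 [2.5y] bond c/2=3/160: DF=(1501151/1600000 − 3/160·(0.967900+0.950600+0.941200+0.892100))/(1+3/160) = 8519/10000 ≈ 0.851900

1 1/2 9679/10000
2 1 4753/5000
3 3/2 2353/2500
4 2 8921/10000
5 5/2 8519/10000
DF(1.5y) is solved at step 3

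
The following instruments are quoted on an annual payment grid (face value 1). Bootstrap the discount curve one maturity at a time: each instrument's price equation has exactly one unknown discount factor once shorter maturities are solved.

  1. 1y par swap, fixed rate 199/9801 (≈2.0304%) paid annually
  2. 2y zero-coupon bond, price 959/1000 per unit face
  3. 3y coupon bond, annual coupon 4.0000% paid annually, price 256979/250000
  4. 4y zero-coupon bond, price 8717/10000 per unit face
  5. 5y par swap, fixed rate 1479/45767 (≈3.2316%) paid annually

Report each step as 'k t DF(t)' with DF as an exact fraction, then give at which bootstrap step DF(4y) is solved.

1 1 9801/10000
2 2 959/1000
3 3 4569/5000
4 4 8717/10000
5 5 8521/10000
DF(4y) is solved at step 4

step 1 [1y] swap r/1=199/9801: DF=(1 − 199/9801·(0))/(1+199/9801) = 9801/10000 ≈ 0.980100
step 2 [2y] zero: DF = P = 959/1000 ≈ 0.959000
step 3 [3y] bond c/1=1/25: DF=(256979/250000 − 1/25·(0.980100+0.959000))/(1+1/25) = 4569/5000 ≈ 0.913800
step 4 [4y] zero: DF = P = 8717/10000 ≈ 0.871700
step 5 [5y] swap r/1=1479/45767: DF=(1 − 1479/45767·(0.980100+0.959000+0.913800+0.871700))/(1+1479/45767) = 8521/10000 ≈ 0.852100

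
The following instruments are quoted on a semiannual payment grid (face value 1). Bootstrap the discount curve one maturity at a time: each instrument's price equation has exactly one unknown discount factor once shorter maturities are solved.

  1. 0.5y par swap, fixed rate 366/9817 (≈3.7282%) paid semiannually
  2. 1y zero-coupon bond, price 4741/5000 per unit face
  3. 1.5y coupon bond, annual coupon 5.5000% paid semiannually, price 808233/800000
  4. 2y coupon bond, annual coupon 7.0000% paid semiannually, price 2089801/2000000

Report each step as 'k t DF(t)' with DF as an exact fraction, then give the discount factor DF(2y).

1 1/2 9817/10000
2 1 4741/5000
3 3/2 2329/2500
4 2 1141/1250
DF(2y) = 1141/1250 ≈ 0.912800

step 1 [0.5y] swap r/2=183/9817: DF=(1 − 183/9817·(0))/(1+183/9817) = 9817/10000 ≈ 0.981700
step 2 [1y] zero: DF = P = 4741/5000 ≈ 0.948200
step 3 [1.5y] bond c/2=11/400: DF=(808233/800000 − 11/400·(0.981700+0.948200))/(1+11/400) = 2329/2500 ≈ 0.931600
step 4 [2y] bond c/2=7/200: DF=(2089801/2000000 − 7/200·(0.981700+0.948200+0.931600))/(1+7/200) = 1141/1250 ≈ 0.912800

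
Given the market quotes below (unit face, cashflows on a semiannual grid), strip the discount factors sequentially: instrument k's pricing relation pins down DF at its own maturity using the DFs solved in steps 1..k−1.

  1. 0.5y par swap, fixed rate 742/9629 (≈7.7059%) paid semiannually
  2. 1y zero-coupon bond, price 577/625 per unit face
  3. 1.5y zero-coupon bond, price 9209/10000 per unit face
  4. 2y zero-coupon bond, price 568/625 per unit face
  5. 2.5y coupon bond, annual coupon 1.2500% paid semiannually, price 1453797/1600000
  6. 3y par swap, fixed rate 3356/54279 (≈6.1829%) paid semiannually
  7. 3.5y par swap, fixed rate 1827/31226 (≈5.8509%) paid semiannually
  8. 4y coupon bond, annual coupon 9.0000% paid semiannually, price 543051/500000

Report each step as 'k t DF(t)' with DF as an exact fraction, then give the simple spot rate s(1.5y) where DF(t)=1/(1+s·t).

step 1 [0.5y] swap r/2=371/9629: DF=(1 − 371/9629·(0))/(1+371/9629) = 9629/10000 ≈ 0.962900
step 2 [1y] zero: DF = P = 577/625 ≈ 0.923200
step 3 [1.5y] zero: DF = P = 9209/10000 ≈ 0.920900
step 4 [2y] zero: DF = P = 568/625 ≈ 0.908800
step 5 [2.5y] bond c/2=1/160: DF=(1453797/1600000 − 1/160·(0.962900+0.923200+0.920900+0.908800))/(1+1/160) = 8799/10000 ≈ 0.879900
step 6 [3y] swap r/2=1678/54279: DF=(1 − 1678/54279·(0.962900+0.923200+0.920900+0.908800+0.879900))/(1+1678/54279) = 4161/5000 ≈ 0.832200
step 7 [3.5y] swap r/2=1827/62452: DF=(1 − 1827/62452·(0.962900+0.923200+0.920900+0.908800+0.879900+0.832200))/(1+1827/62452) = 8173/10000 ≈ 0.817300
step 8 [4y] bond c/2=9/200: DF=(543051/500000 − 9/200·(0.962900+0.923200+0.920900+0.908800+0.879900+0.832200+0.817300))/(1+9/200) = 963/1250 ≈ 0.770400

1 1/2 9629/10000
2 1 577/625
3 3/2 9209/10000
4 2 568/625
5 5/2 8799/10000
6 3 4161/5000
7 7/2 8173/10000
8 4 963/1250
s(1.5y) = (1/(9209/10000) − 1)/(3/2) = 1582/27627 ≈ 5.7263%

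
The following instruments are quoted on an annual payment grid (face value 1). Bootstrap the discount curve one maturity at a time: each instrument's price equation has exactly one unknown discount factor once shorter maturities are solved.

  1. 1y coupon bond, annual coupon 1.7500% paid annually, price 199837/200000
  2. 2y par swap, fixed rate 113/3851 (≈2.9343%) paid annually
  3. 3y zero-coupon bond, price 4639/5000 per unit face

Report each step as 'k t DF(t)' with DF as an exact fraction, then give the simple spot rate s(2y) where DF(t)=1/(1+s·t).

step 1 [1y] bond c/1=7/400: DF=(199837/200000 − 7/400·(0))/(1+7/400) = 491/500 ≈ 0.982000
step 2 [2y] swap r/1=113/3851: DF=(1 − 113/3851·(0.982000))/(1+113/3851) = 1887/2000 ≈ 0.943500
step 3 [3y] zero: DF = P = 4639/5000 ≈ 0.927800

1 1 491/500
2 2 1887/2000
3 3 4639/5000
s(2y) = (1/(1887/2000) − 1)/(2) = 113/3774 ≈ 2.9942%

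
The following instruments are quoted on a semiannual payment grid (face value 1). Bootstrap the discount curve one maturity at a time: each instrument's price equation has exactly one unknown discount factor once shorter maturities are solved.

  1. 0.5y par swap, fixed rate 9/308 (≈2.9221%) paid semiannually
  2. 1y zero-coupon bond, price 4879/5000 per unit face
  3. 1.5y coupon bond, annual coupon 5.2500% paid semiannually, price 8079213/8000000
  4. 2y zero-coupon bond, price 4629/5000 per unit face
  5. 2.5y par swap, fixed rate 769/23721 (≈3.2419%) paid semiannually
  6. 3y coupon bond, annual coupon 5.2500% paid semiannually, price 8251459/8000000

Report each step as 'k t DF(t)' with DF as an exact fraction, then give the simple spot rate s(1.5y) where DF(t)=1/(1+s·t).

1 1/2 616/625
2 1 4879/5000
3 3/2 9339/10000
4 2 4629/5000
5 5/2 9231/10000
6 3 8837/10000
s(1.5y) = (1/(9339/10000) − 1)/(3/2) = 1322/28017 ≈ 4.7186%

step 1 [0.5y] swap r/2=9/616: DF=(1 − 9/616·(0))/(1+9/616) = 616/625 ≈ 0.985600
step 2 [1y] zero: DF = P = 4879/5000 ≈ 0.975800
step 3 [1.5y] bond c/2=21/800: DF=(8079213/8000000 − 21/800·(0.985600+0.975800))/(1+21/800) = 9339/10000 ≈ 0.933900
step 4 [2y] zero: DF = P = 4629/5000 ≈ 0.925800
step 5 [2.5y] swap r/2=769/47442: DF=(1 − 769/47442·(0.985600+0.975800+0.933900+0.925800))/(1+769/47442) = 9231/10000 ≈ 0.923100
step 6 [3y] bond c/2=21/800: DF=(8251459/8000000 − 21/800·(0.985600+0.975800+0.933900+0.925800+0.923100))/(1+21/800) = 8837/10000 ≈ 0.883700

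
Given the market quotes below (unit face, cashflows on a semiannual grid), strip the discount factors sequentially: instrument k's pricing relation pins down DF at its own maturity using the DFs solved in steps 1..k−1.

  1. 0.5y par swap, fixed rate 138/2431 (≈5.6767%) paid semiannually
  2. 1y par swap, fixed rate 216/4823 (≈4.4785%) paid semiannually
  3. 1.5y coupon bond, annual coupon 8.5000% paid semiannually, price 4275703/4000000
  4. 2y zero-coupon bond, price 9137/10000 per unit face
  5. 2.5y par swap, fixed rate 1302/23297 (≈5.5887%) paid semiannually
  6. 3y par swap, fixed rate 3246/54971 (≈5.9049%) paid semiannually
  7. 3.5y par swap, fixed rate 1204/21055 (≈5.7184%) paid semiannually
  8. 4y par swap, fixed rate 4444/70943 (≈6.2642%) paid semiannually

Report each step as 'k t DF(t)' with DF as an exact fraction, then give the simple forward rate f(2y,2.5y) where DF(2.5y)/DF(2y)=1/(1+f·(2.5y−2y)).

step 1 [0.5y] swap r/2=69/2431: DF=(1 − 69/2431·(0))/(1+69/2431) = 2431/2500 ≈ 0.972400
step 2 [1y] swap r/2=108/4823: DF=(1 − 108/4823·(0.972400))/(1+108/4823) = 598/625 ≈ 0.956800
step 3 [1.5y] bond c/2=17/400: DF=(4275703/4000000 − 17/400·(0.972400+0.956800))/(1+17/400) = 9467/10000 ≈ 0.946700
step 4 [2y] zero: DF = P = 9137/10000 ≈ 0.913700
step 5 [2.5y] swap r/2=651/23297: DF=(1 − 651/23297·(0.972400+0.956800+0.946700+0.913700))/(1+651/23297) = 4349/5000 ≈ 0.869800
step 6 [3y] swap r/2=1623/54971: DF=(1 − 1623/54971·(0.972400+0.956800+0.946700+0.913700+0.869800))/(1+1623/54971) = 8377/10000 ≈ 0.837700
step 7 [3.5y] swap r/2=602/21055: DF=(1 − 602/21055·(0.972400+0.956800+0.946700+0.913700+0.869800+0.837700))/(1+602/21055) = 4097/5000 ≈ 0.819400
step 8 [4y] swap r/2=2222/70943: DF=(1 − 2222/70943·(0.972400+0.956800+0.946700+0.913700+0.869800+0.837700+0.819400))/(1+2222/70943) = 3889/5000 ≈ 0.777800

1 1/2 2431/2500
2 1 598/625
3 3/2 9467/10000
4 2 9137/10000
5 5/2 4349/5000
6 3 8377/10000
7 7/2 4097/5000
8 4 3889/5000
f(2y,2.5y) = ((9137/10000)/(4349/5000) − 1)/(1/2) = 439/4349 ≈ 10.0943%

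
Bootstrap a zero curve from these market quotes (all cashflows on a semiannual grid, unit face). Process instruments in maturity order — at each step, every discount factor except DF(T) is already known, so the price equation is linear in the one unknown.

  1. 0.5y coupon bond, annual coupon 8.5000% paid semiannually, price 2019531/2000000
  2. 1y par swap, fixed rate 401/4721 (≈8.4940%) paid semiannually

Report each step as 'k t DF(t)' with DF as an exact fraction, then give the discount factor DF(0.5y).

step 1 [0.5y] bond c/2=17/400: DF=(2019531/2000000 − 17/400·(0))/(1+17/400) = 4843/5000 ≈ 0.968600
step 2 [1y] swap r/2=401/9442: DF=(1 − 401/9442·(0.968600))/(1+401/9442) = 4599/5000 ≈ 0.919800

1 1/2 4843/5000
2 1 4599/5000
DF(0.5y) = 4843/5000 ≈ 0.968600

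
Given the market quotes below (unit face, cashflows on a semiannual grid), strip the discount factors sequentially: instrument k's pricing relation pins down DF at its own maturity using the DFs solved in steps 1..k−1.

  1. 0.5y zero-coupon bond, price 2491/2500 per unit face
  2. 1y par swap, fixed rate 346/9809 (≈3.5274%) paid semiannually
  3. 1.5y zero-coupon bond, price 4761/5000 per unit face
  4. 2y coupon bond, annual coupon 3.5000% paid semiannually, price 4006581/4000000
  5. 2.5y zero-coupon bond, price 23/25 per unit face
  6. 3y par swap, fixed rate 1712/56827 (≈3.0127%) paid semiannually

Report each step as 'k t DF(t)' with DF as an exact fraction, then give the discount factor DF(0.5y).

1 1/2 2491/2500
2 1 4827/5000
3 3/2 4761/5000
4 2 9343/10000
5 5/2 23/25
6 3 1143/1250
DF(0.5y) = 2491/2500 ≈ 0.996400

step 1 [0.5y] zero: DF = P = 2491/2500 ≈ 0.996400
step 2 [1y] swap r/2=173/9809: DF=(1 − 173/9809·(0.996400))/(1+173/9809) = 4827/5000 ≈ 0.965400
step 3 [1.5y] zero: DF = P = 4761/5000 ≈ 0.952200
step 4 [2y] bond c/2=7/400: DF=(4006581/4000000 − 7/400·(0.996400+0.965400+0.952200))/(1+7/400) = 9343/10000 ≈ 0.934300
step 5 [2.5y] zero: DF = P = 23/25 ≈ 0.920000
step 6 [3y] swap r/2=856/56827: DF=(1 − 856/56827·(0.996400+0.965400+0.952200+0.934300+0.920000))/(1+856/56827) = 1143/1250 ≈ 0.914400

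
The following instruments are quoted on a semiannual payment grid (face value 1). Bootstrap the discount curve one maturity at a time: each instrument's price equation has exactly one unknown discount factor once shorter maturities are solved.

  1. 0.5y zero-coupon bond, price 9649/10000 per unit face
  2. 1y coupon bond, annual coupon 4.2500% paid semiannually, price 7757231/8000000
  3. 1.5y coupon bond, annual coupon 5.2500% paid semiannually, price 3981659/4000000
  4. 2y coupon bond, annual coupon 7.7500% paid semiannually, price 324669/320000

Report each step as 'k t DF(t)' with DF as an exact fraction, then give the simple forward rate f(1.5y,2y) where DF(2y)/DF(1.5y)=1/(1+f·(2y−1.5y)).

1 1/2 9649/10000
2 1 4647/5000
3 3/2 1843/2000
4 2 8717/10000
f(1.5y,2y) = ((1843/2000)/(8717/10000) − 1)/(1/2) = 996/8717 ≈ 11.4259%

step 1 [0.5y] zero: DF = P = 9649/10000 ≈ 0.964900
step 2 [1y] bond c/2=17/800: DF=(7757231/8000000 − 17/800·(0.964900))/(1+17/800) = 4647/5000 ≈ 0.929400
step 3 [1.5y] bond c/2=21/800: DF=(3981659/4000000 − 21/800·(0.964900+0.929400))/(1+21/800) = 1843/2000 ≈ 0.921500
step 4 [2y] bond c/2=31/800: DF=(324669/320000 − 31/800·(0.964900+0.929400+0.921500))/(1+31/800) = 8717/10000 ≈ 0.871700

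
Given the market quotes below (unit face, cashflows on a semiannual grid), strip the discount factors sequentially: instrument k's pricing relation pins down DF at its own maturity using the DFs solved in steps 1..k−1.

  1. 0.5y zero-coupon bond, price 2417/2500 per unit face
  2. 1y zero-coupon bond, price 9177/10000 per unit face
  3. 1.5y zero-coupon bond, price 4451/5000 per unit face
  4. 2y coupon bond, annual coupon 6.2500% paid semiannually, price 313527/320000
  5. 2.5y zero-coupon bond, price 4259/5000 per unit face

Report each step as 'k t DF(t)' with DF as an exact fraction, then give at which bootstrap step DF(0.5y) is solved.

step 1 [0.5y] zero: DF = P = 2417/2500 ≈ 0.966800
step 2 [1y] zero: DF = P = 9177/10000 ≈ 0.917700
step 3 [1.5y] zero: DF = P = 4451/5000 ≈ 0.890200
step 4 [2y] bond c/2=1/32: DF=(313527/320000 − 1/32·(0.966800+0.917700+0.890200))/(1+1/32) = 433/500 ≈ 0.866000
step 5 [2.5y] zero: DF = P = 4259/5000 ≈ 0.851800

1 1/2 2417/2500
2 1 9177/10000
3 3/2 4451/5000
4 2 433/500
5 5/2 4259/5000
DF(0.5y) is solved at step 1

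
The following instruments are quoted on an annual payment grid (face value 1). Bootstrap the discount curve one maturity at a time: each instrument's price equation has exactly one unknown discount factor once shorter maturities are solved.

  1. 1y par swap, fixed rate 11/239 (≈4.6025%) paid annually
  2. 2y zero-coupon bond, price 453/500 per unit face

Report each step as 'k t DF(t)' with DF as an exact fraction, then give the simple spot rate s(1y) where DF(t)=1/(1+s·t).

1 1 239/250
2 2 453/500
s(1y) = (1/(239/250) − 1)/(1) = 11/239 ≈ 4.6025%

step 1 [1y] swap r/1=11/239: DF=(1 − 11/239·(0))/(1+11/239) = 239/250 ≈ 0.956000
step 2 [2y] zero: DF = P = 453/500 ≈ 0.906000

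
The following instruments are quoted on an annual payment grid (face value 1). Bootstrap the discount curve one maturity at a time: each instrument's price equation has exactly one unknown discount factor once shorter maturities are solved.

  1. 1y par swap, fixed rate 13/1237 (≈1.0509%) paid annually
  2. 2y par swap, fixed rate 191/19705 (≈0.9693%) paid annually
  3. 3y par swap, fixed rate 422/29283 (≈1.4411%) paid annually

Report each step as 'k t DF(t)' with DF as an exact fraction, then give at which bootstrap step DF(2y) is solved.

step 1 [1y] swap r/1=13/1237: DF=(1 − 13/1237·(0))/(1+13/1237) = 1237/1250 ≈ 0.989600
step 2 [2y] swap r/1=191/19705: DF=(1 − 191/19705·(0.989600))/(1+191/19705) = 9809/10000 ≈ 0.980900
step 3 [3y] swap r/1=422/29283: DF=(1 − 422/29283·(0.989600+0.980900))/(1+422/29283) = 4789/5000 ≈ 0.957800

1 1 1237/1250
2 2 9809/10000
3 3 4789/5000
DF(2y) is solved at step 2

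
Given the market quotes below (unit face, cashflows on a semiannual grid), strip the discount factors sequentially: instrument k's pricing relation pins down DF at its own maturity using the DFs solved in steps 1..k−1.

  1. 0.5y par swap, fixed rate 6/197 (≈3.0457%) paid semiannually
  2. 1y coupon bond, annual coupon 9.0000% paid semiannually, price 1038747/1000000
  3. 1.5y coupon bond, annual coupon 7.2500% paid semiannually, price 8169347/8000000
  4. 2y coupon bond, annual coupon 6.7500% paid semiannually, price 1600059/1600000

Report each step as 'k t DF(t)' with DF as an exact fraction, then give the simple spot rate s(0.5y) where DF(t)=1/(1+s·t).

step 1 [0.5y] swap r/2=3/197: DF=(1 − 3/197·(0))/(1+3/197) = 197/200 ≈ 0.985000
step 2 [1y] bond c/2=9/200: DF=(1038747/1000000 − 9/200·(0.985000))/(1+9/200) = 2379/2500 ≈ 0.951600
step 3 [1.5y] bond c/2=29/800: DF=(8169347/8000000 − 29/800·(0.985000+0.951600))/(1+29/800) = 9177/10000 ≈ 0.917700
step 4 [2y] bond c/2=27/800: DF=(1600059/1600000 − 27/800·(0.985000+0.951600+0.917700))/(1+27/800) = 4371/5000 ≈ 0.874200

1 1/2 197/200
2 1 2379/2500
3 3/2 9177/10000
4 2 4371/5000
s(0.5y) = (1/(197/200) − 1)/(1/2) = 6/197 ≈ 3.0457%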